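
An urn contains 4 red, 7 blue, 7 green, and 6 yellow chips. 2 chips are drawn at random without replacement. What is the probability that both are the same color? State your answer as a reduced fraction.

21/92

There are C(24,2) = 276 ways to draw 2 chips.
All same color: C(4,2) + C(7,2) + C(7,2) + C(6,2) = 6 + 21 + 21 + 15 = 63.
Probability = 63/276 = 21/92.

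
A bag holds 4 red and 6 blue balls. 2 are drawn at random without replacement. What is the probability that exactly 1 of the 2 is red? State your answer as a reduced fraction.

There are C(10,2) = 45 ways to choose 2 from 10.
Selections with exactly 1 red: choose 1 of the 4 red and 1 of the 6 blue, C(4,1)·C(6,1) = 4·6 = 24.
Probability = 24/45 = 8/15.

8/15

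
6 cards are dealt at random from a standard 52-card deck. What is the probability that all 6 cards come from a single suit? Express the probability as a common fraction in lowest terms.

66/195755

There are C(52,6) = 20358520 possible 6-card hands.
Hands of one suit: 4 suits × C(13,6) = 4·1716 = 6864.
Probability = 6864/20358520 = 66/195755.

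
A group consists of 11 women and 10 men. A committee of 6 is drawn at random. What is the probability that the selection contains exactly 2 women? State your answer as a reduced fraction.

275/1292

Total number of selections: C(21,6) = 54264.
Selections with exactly 2 women: choose 2 of the 11 women and 4 of the 10 men, C(11,2)·C(10,4) = 55·210 = 11550.
Probability = 11550/54264 = 275/1292.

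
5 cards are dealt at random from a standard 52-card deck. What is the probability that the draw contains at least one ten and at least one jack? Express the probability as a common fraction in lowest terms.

6509/64974

There are C(52,5) = 2598960 possible draws.
By inclusion-exclusion on the complements, draws missing all tens or all jacks: C(48,5) + C(48,5) − C(44,5) = 1712304 + 1712304 − 1086008 = 2338600.
So draws with at least one of each: 2598960 − 2338600 = 260360, probability 260360/2598960 = 6509/64974.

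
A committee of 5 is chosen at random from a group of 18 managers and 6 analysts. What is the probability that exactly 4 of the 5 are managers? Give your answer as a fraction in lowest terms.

There are C(24,5) = 42504 ways to choose 5 from 24.
Selections with exactly 4 managers: choose 4 of the 18 managers and 1 of the 6 analysts, C(18,4)·C(6,1) = 3060·6 = 18360.
Probability = 18360/42504 = 765/1771.

765/1771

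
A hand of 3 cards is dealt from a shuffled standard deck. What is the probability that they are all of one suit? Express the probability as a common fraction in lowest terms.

22/425

There are C(52,3) = 22100 possible 3-card hands.
Hands of one suit: 4 suits × C(13,3) = 4·286 = 1144.
Probability = 1144/22100 = 22/425.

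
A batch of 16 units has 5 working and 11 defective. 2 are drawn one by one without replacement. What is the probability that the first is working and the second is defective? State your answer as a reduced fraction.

Multiply the conditional probabilities at each draw: 5/16 · 11/15 = 55/240 = 11/48.

11/48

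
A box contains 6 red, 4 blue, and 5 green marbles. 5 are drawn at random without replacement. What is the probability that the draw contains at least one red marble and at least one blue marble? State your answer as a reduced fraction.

There are C(15,5) = 3003 possible draws.
By inclusion-exclusion on the complements, draws missing all red or all blue: C(9,5) + C(11,5) − C(5,5) = 126 + 462 − 1 = 587.
So draws with at least one of each: 3003 − 587 = 2416, probability 2416/3003.

2416/3003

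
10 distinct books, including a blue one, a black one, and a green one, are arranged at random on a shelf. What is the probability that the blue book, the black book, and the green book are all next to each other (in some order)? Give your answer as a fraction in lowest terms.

1/15

There are 10! = 3628800 arrangements.
Treat the three as one block: 8! placements × 3! orders within the block = 40320·6 = 241920.
Probability = 241920/3628800 = 1/15.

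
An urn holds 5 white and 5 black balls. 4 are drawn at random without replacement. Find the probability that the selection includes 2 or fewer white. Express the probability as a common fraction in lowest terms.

There are C(10,4) = 210 ways to choose the 4.
Count the complement (more than 2 white): C(5,3)·C(5,1) + C(5,4)·C(5,0) = 50 + 5 = 55.
Probability = 1 − 55/210 = 155/210 = 31/42.

31/42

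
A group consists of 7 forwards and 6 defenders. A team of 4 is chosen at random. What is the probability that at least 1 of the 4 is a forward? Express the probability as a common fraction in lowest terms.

Total selections: C(13,4) = 715.
Favorable selections (at least 1 forward): C(7,1)·C(6,3) + C(7,2)·C(6,2) + C(7,3)·C(6,1) + C(7,4)·C(6,0) = 140 + 315 + 210 + 35 = 700.
Probability = 700/715 = 140/143.

140/143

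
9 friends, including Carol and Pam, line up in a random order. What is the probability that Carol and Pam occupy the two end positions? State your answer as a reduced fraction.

1/36

There are 9! = 362880 arrangements.
Place Carol and Pam at the ends in 2 ways, arrange the remaining 7 in 7! = 5040 ways: 2·5040 = 10080.
Probability = 10080/362880 = 1/36.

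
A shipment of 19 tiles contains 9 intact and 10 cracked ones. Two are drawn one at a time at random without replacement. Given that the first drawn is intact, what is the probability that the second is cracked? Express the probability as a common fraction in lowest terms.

5/9

After removing one intact, 18 remain: 8 intact and 10 cracked.
So the probability the next is cracked is 10/18 = 5/9.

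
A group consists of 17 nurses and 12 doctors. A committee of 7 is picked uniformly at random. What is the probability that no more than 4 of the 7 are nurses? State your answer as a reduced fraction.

Total selections: C(29,7) = 1560780.
Count the complement (more than 4 nurses): C(17,5)·C(12,2) + C(17,6)·C(12,1) + C(17,7)·C(12,0) = 408408 + 148512 + 19448 = 576368.
Probability = 1 − 576368/1560780 = 984412/1560780 = 18931/30015.

18931/30015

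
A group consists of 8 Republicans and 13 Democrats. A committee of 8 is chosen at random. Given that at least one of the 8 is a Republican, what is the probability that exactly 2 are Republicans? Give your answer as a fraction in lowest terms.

16016/67401

Work in counts. Selections with at least one Republican: C(21,8) − C(13,8) = 203490 − 1287 = 202203.
Of those, selections where exactly 2 are Republicans: C(8,2)·C(13,6) = 28·1716 = 48048.
Conditional probability = 48048/202203 = 16016/67401.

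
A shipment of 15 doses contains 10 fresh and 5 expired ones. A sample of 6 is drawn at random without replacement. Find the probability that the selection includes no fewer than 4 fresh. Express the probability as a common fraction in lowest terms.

Total selections: C(15,6) = 5005.
Favorable selections (no fewer than 4 fresh): C(10,4)·C(5,2) + C(10,5)·C(5,1) + C(10,6)·C(5,0) = 2100 + 1260 + 210 = 3570.
Probability = 3570/5005 = 102/143.

102/143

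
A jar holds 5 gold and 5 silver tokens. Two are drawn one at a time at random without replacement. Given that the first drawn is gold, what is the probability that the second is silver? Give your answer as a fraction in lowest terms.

5/9

After removing one gold, 9 remain: 4 gold and 5 silver.
So the probability the next is silver is 5/9.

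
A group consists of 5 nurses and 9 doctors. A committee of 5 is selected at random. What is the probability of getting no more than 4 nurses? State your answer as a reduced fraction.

2001/2002

There are C(14,5) = 2002 ways to choose the 5.
Favorable selections (no more than 4 nurses): C(5,0)·C(9,5) + C(5,1)·C(9,4) + C(5,2)·C(9,3) + C(5,3)·C(9,2) + C(5,4)·C(9,1) = 126 + 630 + 840 + 360 + 45 = 2001.
Probability = 2001/2002.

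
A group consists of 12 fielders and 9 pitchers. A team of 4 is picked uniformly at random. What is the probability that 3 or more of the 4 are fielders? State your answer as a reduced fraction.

55/133

There are C(21,4) = 5985 ways to choose the 4.
Favorable selections (3 or more fielders): C(12,3)·C(9,1) + C(12,4)·C(9,0) = 1980 + 495 = 2475.
Probability = 2475/5985 = 55/133.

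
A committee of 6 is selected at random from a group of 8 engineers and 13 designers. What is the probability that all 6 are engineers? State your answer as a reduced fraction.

1/1938

There are C(21,6) = 54264 possible selections.
Selections with all engineers: C(8,6) = 28.
Probability = 28/54264 = 1/1938.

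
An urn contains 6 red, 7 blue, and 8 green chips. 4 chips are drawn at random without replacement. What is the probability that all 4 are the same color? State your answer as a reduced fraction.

8/399

There are C(21,4) = 5985 ways to draw 4 chips.
All same color: C(6,4) + C(7,4) + C(8,4) = 15 + 35 + 70 = 120.
Probability = 120/5985 = 8/399.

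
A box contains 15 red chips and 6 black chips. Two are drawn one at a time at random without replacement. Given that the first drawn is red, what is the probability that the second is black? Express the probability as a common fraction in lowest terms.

3/10

After removing one red, 20 remain: 14 red and 6 black.
So the probability the next is black is 6/20 = 3/10.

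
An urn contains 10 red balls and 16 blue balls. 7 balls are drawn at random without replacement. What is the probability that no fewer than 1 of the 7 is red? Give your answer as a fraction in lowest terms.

113/115

There are C(26,7) = 657800 ways to choose the 7.
The complement is all 7 are blue: C(16,7) = 11440.
Probability = 1 − 11440/657800 = 646360/657800 = 113/115.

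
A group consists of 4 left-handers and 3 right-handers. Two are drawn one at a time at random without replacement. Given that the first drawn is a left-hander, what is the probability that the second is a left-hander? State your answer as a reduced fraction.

1/2

After removing one left-hander, 6 remain: 3 left-handers and 3 right-handers.
So the probability the next is a left-hander is 3/6 = 1/2.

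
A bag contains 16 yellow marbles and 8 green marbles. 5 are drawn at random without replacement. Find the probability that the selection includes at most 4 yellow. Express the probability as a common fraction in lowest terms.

Total selections: C(24,5) = 42504.
The complement is exactly 5 yellow: C(16,5)·C(8,0) = 4368.
Probability = 1 − 4368/42504 = 38136/42504 = 227/253.

227/253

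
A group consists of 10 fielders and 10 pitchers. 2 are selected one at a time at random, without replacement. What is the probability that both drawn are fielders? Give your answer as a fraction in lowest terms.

9/38

Multiply the conditional probabilities at each draw: 10/20 · 9/19 = 90/380 = 9/38.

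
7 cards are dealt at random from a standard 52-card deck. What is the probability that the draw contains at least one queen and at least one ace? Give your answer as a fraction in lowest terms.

There are C(52,7) = 133784560 possible draws.
By inclusion-exclusion on the complements, draws missing all queens or all aces: C(48,7) + C(48,7) − C(44,7) = 73629072 + 73629072 − 38320568 = 108937576.
So draws with at least one of each: 133784560 − 108937576 = 24846984, probability 24846984/133784560 = 3105873/16723070.

3105873/16723070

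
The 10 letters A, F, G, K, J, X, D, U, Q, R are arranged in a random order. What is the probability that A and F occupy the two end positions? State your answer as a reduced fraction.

1/45

There are 10! = 3628800 arrangements.
Place A and F at the ends in 2 ways, arrange the remaining 8 in 8! = 40320 ways: 2·40320 = 80640.
Probability = 80640/3628800 = 1/45.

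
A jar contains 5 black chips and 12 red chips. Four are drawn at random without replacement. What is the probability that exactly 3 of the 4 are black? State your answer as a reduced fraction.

The sample space is all 4-subsets of the 17: C(17,4) = 2380.
Selections with exactly 3 black: choose 3 of the 5 black and 1 of the 12 red, C(5,3)·C(12,1) = 10·12 = 120.
Probability = 120/2380 = 6/119.

6/119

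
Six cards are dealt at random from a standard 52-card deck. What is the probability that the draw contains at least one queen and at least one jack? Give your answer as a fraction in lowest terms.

There are C(52,6) = 20358520 possible draws.
By inclusion-exclusion on the complements, draws missing all queens or all jacks: C(48,6) + C(48,6) − C(44,6) = 12271512 + 12271512 − 7059052 = 17483972.
So draws with at least one of each: 20358520 − 17483972 = 2874548, probability 2874548/20358520 = 718637/5089630.

718637/5089630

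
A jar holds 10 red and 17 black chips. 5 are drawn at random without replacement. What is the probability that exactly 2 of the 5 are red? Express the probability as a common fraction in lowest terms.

340/897

There are C(27,5) = 80730 ways to choose 5 from 27.
Selections with exactly 2 red: choose 2 of the 10 red and 3 of the 17 black, C(10,2)·C(17,3) = 45·680 = 30600.
Probability = 30600/80730 = 340/897.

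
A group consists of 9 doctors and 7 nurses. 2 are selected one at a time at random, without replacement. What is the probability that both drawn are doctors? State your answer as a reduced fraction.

Multiply the conditional probabilities at each draw: 9/16 · 8/15 = 72/240 = 3/10.

3/10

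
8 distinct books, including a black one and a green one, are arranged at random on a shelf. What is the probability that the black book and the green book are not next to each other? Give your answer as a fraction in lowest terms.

3/4

There are 8! = 40320 arrangements.
Arrangements with the black book and the green book adjacent: 2·7! = 10080.
So not adjacent: 40320 − 10080 = 30240, probability 30240/40320 = 3/4.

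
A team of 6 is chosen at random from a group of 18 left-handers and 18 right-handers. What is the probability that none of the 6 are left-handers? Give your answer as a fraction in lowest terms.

13/1364

There are C(36,6) = 1947792 possible selections.
Selections with no left-handers (all right-handers): C(18,6) = 18564.
Probability = 18564/1947792 = 13/1364.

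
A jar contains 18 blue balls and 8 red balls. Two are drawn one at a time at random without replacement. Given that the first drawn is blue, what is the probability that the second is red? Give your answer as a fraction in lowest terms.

After removing one blue, 25 remain: 17 blue and 8 red.
So the probability the next is red is 8/25.

8/25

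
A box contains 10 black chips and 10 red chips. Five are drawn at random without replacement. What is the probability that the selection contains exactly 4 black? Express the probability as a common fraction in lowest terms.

The sample space is all 5-subsets of the 20: C(20,5) = 15504.
Selections with exactly 4 black: choose 4 of the 10 black and 1 of the 10 red, C(10,4)·C(10,1) = 210·10 = 2100.
Probability = 2100/15504 = 175/1292.

175/1292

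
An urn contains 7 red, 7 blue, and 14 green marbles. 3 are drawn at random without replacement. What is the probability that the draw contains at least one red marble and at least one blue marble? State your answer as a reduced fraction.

There are C(28,3) = 3276 possible draws.
By inclusion-exclusion on the complements, draws missing all red or all blue: C(21,3) + C(21,3) − C(14,3) = 1330 + 1330 − 364 = 2296.
So draws with at least one of each: 3276 − 2296 = 980, probability 980/3276 = 35/117.

35/117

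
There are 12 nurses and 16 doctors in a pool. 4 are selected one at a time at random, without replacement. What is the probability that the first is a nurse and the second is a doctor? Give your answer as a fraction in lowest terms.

16/63

Multiply the conditional probabilities at each draw: 12/28 · 16/27 = 192/756 = 16/63.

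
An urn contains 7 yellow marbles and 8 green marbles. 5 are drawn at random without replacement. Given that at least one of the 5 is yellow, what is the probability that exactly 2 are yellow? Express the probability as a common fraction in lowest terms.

Work in counts. Selections with at least one yellow: C(15,5) − C(8,5) = 3003 − 56 = 2947.
Of those, selections where exactly 2 are yellow: C(7,2)·C(8,3) = 21·56 = 1176.
Conditional probability = 1176/2947 = 168/421.

168/421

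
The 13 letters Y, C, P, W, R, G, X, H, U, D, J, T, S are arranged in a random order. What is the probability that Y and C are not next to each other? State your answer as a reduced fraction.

There are 13! = 6227020800 arrangements.
Arrangements with Y and C adjacent: 2·12! = 958003200.
So not adjacent: 6227020800 − 958003200 = 5269017600, probability 5269017600/6227020800 = 11/13.

11/13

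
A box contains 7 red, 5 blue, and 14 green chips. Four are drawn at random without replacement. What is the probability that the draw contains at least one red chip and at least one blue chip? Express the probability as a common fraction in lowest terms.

There are C(26,4) = 14950 possible draws.
By inclusion-exclusion on the complements, draws missing all red or all blue: C(19,4) + C(21,4) − C(14,4) = 3876 + 5985 − 1001 = 8860.
So draws with at least one of each: 14950 − 8860 = 6090, probability 6090/14950 = 609/1495.

609/1495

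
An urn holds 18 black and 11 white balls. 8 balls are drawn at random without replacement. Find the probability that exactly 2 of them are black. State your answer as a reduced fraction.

714/43355

Total number of selections: C(29,8) = 4292145.
Selections with exactly 2 black: choose 2 of the 18 black and 6 of the 11 white, C(18,2)·C(11,6) = 153·462 = 70686.
Probability = 70686/4292145 = 714/43355.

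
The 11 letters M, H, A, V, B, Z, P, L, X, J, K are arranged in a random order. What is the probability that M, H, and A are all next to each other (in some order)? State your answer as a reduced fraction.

3/55

There are 11! = 39916800 arrangements.
Treat the three as one block: 9! placements × 3! orders within the block = 362880·6 = 2177280.
Probability = 2177280/39916800 = 3/55.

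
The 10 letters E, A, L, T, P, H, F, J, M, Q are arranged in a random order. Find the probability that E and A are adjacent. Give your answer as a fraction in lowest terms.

There are 10! = 3628800 arrangements.
Treat E and A as a block: 9! arrangements of the blocks × 2 orders within the block = 2·362880 = 725760.
Probability = 725760/3628800 = 1/5.

1/5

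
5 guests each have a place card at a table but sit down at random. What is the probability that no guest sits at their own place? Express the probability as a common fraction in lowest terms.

11/30

There are 5! = 120 seatings.
By inclusion-exclusion, seatings with no fixed points: C(5,0)·5! − C(5,1)·4! + C(5,2)·3! − C(5,3)·2! + C(5,4)·1! − C(5,5)·0! = 44.
Probability = 44/120 = 11/30.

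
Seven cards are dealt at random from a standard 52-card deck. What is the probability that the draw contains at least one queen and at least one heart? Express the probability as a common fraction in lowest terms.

There are C(52,7) = 133784560 possible draws.
By inclusion-exclusion on the complements, draws missing all queens or all hearts: C(48,7) + C(39,7) − C(36,7) = 73629072 + 15380937 − 8347680 = 80662329.
So draws with at least one of each: 133784560 − 80662329 = 53122231, probability 53122231/133784560.

53122231/133784560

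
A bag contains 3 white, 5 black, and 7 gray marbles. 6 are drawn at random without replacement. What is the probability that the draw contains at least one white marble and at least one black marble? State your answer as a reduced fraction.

There are C(15,6) = 5005 possible draws.
By inclusion-exclusion on the complements, draws missing all white or all black: C(12,6) + C(10,6) − C(7,6) = 924 + 210 − 7 = 1127.
So draws with at least one of each: 5005 − 1127 = 3878, probability 3878/5005 = 554/715.

554/715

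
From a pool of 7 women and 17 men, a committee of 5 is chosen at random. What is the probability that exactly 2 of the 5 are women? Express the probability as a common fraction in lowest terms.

There are C(24,5) = 42504 ways to choose 5 from 24.
Selections with exactly 2 women: choose 2 of the 7 women and 3 of the 17 men, C(7,2)·C(17,3) = 21·680 = 14280.
Probability = 14280/42504 = 85/253.

85/253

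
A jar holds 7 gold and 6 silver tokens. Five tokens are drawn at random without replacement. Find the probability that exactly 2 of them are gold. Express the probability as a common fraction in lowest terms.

There are C(13,5) = 1287 ways to choose 5 from 13.
Selections with exactly 2 gold: choose 2 of the 7 gold and 3 of the 6 silver, C(7,2)·C(6,3) = 21·20 = 420.
Probability = 420/1287 = 140/429.

140/429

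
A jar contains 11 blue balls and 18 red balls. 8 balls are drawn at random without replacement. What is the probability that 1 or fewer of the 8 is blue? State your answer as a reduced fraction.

Total selections: C(29,8) = 4292145.
Favorable selections (1 or fewer blue): C(11,0)·C(18,8) + C(11,1)·C(18,7) = 43758 + 350064 = 393822.
Probability = 393822/4292145 = 306/3335.

306/3335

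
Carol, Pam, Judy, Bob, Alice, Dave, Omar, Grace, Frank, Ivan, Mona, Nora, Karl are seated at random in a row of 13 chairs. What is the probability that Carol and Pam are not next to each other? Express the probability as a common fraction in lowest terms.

There are 13! = 6227020800 arrangements.
Arrangements with Carol and Pam adjacent: 2·12! = 958003200.
So not adjacent: 6227020800 − 958003200 = 5269017600, probability 5269017600/6227020800 = 11/13.

11/13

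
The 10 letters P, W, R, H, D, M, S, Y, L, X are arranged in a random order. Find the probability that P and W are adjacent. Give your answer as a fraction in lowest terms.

There are 10! = 3628800 arrangements.
Treat P and W as a block: 9! arrangements of the blocks × 2 orders within the block = 2·362880 = 725760.
Probability = 725760/3628800 = 1/5.

1/5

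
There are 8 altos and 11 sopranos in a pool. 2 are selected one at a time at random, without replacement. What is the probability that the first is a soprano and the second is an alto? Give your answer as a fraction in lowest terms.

Multiply the conditional probabilities at each draw: 11/19 · 8/18 = 88/342 = 44/171.

44/171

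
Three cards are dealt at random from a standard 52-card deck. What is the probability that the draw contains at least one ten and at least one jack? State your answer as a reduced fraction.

188/5525

There are C(52,3) = 22100 possible draws.
By inclusion-exclusion on the complements, draws missing all tens or all jacks: C(48,3) + C(48,3) − C(44,3) = 17296 + 17296 − 13244 = 21348.
So draws with at least one of each: 22100 − 21348 = 752, probability 752/22100 = 188/5525.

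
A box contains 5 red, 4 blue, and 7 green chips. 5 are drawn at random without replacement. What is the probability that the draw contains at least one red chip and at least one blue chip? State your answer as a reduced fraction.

There are C(16,5) = 4368 possible draws.
By inclusion-exclusion on the complements, draws missing all red or all blue: C(11,5) + C(12,5) − C(7,5) = 462 + 792 − 21 = 1233.
So draws with at least one of each: 4368 − 1233 = 3135, probability 3135/4368 = 1045/1456.

1045/1456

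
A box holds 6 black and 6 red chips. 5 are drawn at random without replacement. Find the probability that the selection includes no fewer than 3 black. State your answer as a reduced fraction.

1/2

Total selections: C(12,5) = 792.
Favorable selections (no fewer than 3 black): C(6,3)·C(6,2) + C(6,4)·C(6,1) + C(6,5)·C(6,0) = 300 + 90 + 6 = 396.
Probability = 396/792 = 1/2.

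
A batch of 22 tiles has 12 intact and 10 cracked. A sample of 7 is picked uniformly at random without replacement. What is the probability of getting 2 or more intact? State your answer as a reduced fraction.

Total selections: C(22,7) = 170544.
Count the complement (fewer than 2 intact): C(12,0)·C(10,7) + C(12,1)·C(10,6) = 120 + 2520 = 2640.
Probability = 1 − 2640/170544 = 167904/170544 = 318/323.

318/323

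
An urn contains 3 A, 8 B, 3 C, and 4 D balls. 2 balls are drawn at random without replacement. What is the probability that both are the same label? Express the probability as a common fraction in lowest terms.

There are C(18,2) = 153 ways to draw 2 balls.
All same label: C(3,2) + C(8,2) + C(3,2) + C(4,2) = 3 + 28 + 3 + 6 = 40.
Probability = 40/153.

40/153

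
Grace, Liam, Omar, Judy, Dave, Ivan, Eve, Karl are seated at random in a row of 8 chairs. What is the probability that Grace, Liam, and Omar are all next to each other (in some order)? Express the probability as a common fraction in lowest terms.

3/28

There are 8! = 40320 arrangements.
Treat the three as one block: 6! placements × 3! orders within the block = 720·6 = 4320.
Probability = 4320/40320 = 3/28.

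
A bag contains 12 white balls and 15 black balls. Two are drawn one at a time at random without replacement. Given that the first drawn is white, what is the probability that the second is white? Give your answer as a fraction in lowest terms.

11/26

After removing one white, 26 remain: 11 white and 15 black.
So the probability the next is white is 11/26.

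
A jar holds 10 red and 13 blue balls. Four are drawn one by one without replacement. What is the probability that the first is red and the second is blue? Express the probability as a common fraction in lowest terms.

Multiply the conditional probabilities at each draw: 10/23 · 13/22 = 130/506 = 65/253.

65/253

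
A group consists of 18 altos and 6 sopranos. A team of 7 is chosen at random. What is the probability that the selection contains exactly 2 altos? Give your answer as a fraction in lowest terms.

Total number of selections: C(24,7) = 346104.
Selections with exactly 2 altos: choose 2 of the 18 altos and 5 of the 6 sopranos, C(18,2)·C(6,5) = 153·6 = 918.
Probability = 918/346104 = 51/19228.

51/19228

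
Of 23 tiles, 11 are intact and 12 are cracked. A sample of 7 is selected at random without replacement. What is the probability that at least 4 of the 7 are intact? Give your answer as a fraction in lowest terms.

There are C(23,7) = 245157 ways to choose the 7.
Favorable selections (at least 4 intact): C(11,4)·C(12,3) + C(11,5)·C(12,2) + C(11,6)·C(12,1) + C(11,7)·C(12,0) = 72600 + 30492 + 5544 + 330 = 108966.
Probability = 108966/245157 = 3302/7429.

3302/7429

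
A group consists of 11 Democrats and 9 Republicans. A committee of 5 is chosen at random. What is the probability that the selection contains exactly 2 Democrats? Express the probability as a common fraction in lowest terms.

385/1292

There are C(20,5) = 15504 ways to choose 5 from 20.
Selections with exactly 2 Democrats: choose 2 of the 11 Democrats and 3 of the 9 Republicans, C(11,2)·C(9,3) = 55·84 = 4620.
Probability = 4620/15504 = 385/1292.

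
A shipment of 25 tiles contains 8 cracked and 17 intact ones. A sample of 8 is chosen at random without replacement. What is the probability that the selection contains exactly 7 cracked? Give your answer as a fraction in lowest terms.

136/1081575

Total number of selections: C(25,8) = 1081575.
Selections with exactly 7 cracked: choose 7 of the 8 cracked and 1 of the 17 intact, C(8,7)·C(17,1) = 8·17 = 136.
Probability = 136/1081575.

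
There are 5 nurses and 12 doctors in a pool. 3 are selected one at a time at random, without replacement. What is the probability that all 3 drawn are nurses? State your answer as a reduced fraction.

1/68

Multiply the conditional probabilities at each draw: 5/17 · 4/16 · 3/15 = 60/4080 = 1/68.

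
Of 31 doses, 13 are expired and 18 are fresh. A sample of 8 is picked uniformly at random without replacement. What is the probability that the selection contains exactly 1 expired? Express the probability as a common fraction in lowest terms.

3536/67425

The sample space is all 8-subsets of the 31: C(31,8) = 7888725.
Selections with exactly 1 expired: choose 1 of the 13 expired and 7 of the 18 fresh, C(13,1)·C(18,7) = 13·31824 = 413712.
Probability = 413712/7888725 = 3536/67425.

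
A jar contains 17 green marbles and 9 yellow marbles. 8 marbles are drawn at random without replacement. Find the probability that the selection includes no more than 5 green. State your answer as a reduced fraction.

There are C(26,8) = 1562275 ways to choose the 8.
Count the complement (more than 5 green): C(17,6)·C(9,2) + C(17,7)·C(9,1) + C(17,8)·C(9,0) = 445536 + 175032 + 24310 = 644878.
Probability = 1 − 644878/1562275 = 917397/1562275 = 70569/120175.

70569/120175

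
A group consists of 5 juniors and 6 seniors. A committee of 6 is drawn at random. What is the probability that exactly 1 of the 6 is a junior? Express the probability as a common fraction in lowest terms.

5/77

The sample space is all 6-subsets of the 11: C(11,6) = 462.
Selections with exactly 1 junior: choose 1 of the 5 juniors and 5 of the 6 seniors, C(5,1)·C(6,5) = 5·6 = 30.
Probability = 30/462 = 5/77.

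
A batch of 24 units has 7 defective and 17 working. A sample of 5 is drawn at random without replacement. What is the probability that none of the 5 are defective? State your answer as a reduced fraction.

221/1518

There are C(24,5) = 42504 possible selections.
Selections with no defective (all working): C(17,5) = 6188.
Probability = 6188/42504 = 221/1518.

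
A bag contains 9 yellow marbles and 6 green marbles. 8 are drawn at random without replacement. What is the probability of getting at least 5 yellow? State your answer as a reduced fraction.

Total selections: C(15,8) = 6435.
Count the complement (fewer than 5 yellow): C(9,2)·C(6,6) + C(9,3)·C(6,5) + C(9,4)·C(6,4) = 36 + 504 + 1890 = 2430.
Probability = 1 − 2430/6435 = 4005/6435 = 89/143.

89/143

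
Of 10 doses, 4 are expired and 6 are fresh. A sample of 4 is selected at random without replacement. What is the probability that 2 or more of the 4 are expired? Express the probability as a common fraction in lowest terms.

23/42

There are C(10,4) = 210 ways to choose the 4.
Count the complement (fewer than 2 expired): C(4,0)·C(6,4) + C(4,1)·C(6,3) = 15 + 80 = 95.
Probability = 1 − 95/210 = 115/210 = 23/42.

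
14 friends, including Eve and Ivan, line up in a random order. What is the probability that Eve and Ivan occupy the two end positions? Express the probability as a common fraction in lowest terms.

1/91

There are 14! = 87178291200 arrangements.
Place Eve and Ivan at the ends in 2 ways, arrange the remaining 12 in 12! = 479001600 ways: 2·479001600 = 958003200.
Probability = 958003200/87178291200 = 1/91.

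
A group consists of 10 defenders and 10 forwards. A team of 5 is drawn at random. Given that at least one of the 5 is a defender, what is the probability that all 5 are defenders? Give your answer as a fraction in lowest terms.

Work in counts. Selections with at least one defender: C(20,5) − C(10,5) = 15504 − 252 = 15252.
Of those, selections where all 5 are defenders: C(10,5) = 252.
Conditional probability = 252/15252 = 21/1271.

21/1271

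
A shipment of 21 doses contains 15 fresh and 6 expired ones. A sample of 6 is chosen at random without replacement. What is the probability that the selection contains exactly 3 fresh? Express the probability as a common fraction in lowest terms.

The sample space is all 6-subsets of the 21: C(21,6) = 54264.
Selections with exactly 3 fresh: choose 3 of the 15 fresh and 3 of the 6 expired, C(15,3)·C(6,3) = 455·20 = 9100.
Probability = 9100/54264 = 325/1938.

325/1938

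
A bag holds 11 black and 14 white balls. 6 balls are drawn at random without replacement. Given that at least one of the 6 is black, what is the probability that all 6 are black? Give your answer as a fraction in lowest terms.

6/2261

Work in counts. Selections with at least one black: C(25,6) − C(14,6) = 177100 − 3003 = 174097.
Of those, selections where all 6 are black: C(11,6) = 462.
Conditional probability = 462/174097 = 6/2261.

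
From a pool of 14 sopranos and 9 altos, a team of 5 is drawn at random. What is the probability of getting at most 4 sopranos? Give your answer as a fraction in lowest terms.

There are C(23,5) = 33649 ways to choose the 5.
The complement is exactly 5 sopranos: C(14,5)·C(9,0) = 2002.
Probability = 1 − 2002/33649 = 31647/33649 = 411/437.

411/437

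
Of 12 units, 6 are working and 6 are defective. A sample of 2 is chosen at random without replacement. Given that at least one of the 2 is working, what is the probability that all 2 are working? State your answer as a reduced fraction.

5/17

Work in counts. Selections with at least one working: C(12,2) − C(6,2) = 66 − 15 = 51.
Of those, selections where all 2 are working: C(6,2) = 15.
Conditional probability = 15/51 = 5/17.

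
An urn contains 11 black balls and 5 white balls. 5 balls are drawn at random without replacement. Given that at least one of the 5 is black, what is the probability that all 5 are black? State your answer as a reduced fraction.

Work in counts. Selections with at least one black: C(16,5) − C(5,5) = 4368 − 1 = 4367.
Of those, selections where all 5 are black: C(11,5) = 462.
Conditional probability = 462/4367 = 42/397.

42/397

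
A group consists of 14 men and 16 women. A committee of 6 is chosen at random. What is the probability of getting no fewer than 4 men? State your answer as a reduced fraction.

341/1305

Total selections: C(30,6) = 593775.
Favorable selections (no fewer than 4 men): C(14,4)·C(16,2) + C(14,5)·C(16,1) + C(14,6)·C(16,0) = 120120 + 32032 + 3003 = 155155.
Probability = 155155/593775 = 341/1305.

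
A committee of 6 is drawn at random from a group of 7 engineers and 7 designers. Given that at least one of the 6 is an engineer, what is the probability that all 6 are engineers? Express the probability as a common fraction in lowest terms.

1/428

Work in counts. Selections with at least one engineer: C(14,6) − C(7,6) = 3003 − 7 = 2996.
Of those, selections where all 6 are engineers: C(7,6) = 7.
Conditional probability = 7/2996 = 1/428.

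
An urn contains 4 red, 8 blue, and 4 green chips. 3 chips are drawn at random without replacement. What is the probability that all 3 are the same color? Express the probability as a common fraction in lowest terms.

There are C(16,3) = 560 ways to draw 3 chips.
All same color: C(4,3) + C(8,3) + C(4,3) = 4 + 56 + 4 = 64.
Probability = 64/560 = 4/35.

4/35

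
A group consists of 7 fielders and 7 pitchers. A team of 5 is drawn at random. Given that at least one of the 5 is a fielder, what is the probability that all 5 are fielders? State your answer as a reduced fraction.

3/283

Work in counts. Selections with at least one fielder: C(14,5) − C(7,5) = 2002 − 21 = 1981.
Of those, selections where all 5 are fielders: C(7,5) = 21.
Conditional probability = 21/1981 = 3/283.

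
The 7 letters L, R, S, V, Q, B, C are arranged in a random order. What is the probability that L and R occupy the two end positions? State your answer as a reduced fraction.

There are 7! = 5040 arrangements.
Place L and R at the ends in 2 ways, arrange the remaining 5 in 5! = 120 ways: 2·120 = 240.
Probability = 240/5040 = 1/21.

1/21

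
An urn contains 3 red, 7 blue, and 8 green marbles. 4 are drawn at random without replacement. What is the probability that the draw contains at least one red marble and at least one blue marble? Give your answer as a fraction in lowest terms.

287/612

There are C(18,4) = 3060 possible draws.
By inclusion-exclusion on the complements, draws missing all red or all blue: C(15,4) + C(11,4) − C(8,4) = 1365 + 330 − 70 = 1625.
So draws with at least one of each: 3060 − 1625 = 1435, probability 1435/3060 = 287/612.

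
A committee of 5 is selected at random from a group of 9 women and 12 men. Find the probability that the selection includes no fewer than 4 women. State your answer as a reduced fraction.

26/323

There are C(21,5) = 20349 ways to choose the 5.
Favorable selections (no fewer than 4 women): C(9,4)·C(12,1) + C(9,5)·C(12,0) = 1512 + 126 = 1638.
Probability = 1638/20349 = 26/323.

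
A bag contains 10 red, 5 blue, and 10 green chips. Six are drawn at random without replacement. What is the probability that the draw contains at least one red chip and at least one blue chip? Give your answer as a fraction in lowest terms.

There are C(25,6) = 177100 possible draws.
By inclusion-exclusion on the complements, draws missing all red or all blue: C(15,6) + C(20,6) − C(10,6) = 5005 + 38760 − 210 = 43555.
So draws with at least one of each: 177100 − 43555 = 133545, probability 133545/177100 = 26709/35420.

26709/35420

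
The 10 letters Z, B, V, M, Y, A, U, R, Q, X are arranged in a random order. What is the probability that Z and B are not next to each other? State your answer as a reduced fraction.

There are 10! = 3628800 arrangements.
Arrangements with Z and B adjacent: 2·9! = 725760.
So not adjacent: 3628800 − 725760 = 2903040, probability 2903040/3628800 = 4/5.

4/5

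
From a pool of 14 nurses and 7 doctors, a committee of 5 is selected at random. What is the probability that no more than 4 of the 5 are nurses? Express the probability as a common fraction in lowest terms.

There are C(21,5) = 20349 ways to choose the 5.
The complement is exactly 5 nurses: C(14,5)·C(7,0) = 2002.
Probability = 1 − 2002/20349 = 18347/20349 = 2621/2907.

2621/2907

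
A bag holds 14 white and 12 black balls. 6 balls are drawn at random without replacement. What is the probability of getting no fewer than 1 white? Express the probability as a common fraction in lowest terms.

1489/1495

There are C(26,6) = 230230 ways to choose the 6.
The complement is all 6 are black: C(12,6) = 924.
Probability = 1 − 924/230230 = 229306/230230 = 1489/1495.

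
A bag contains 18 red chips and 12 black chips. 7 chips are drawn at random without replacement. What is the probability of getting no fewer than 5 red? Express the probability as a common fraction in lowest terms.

2278/5655

There are C(30,7) = 2035800 ways to choose the 7.
Favorable selections (no fewer than 5 red): C(18,5)·C(12,2) + C(18,6)·C(12,1) + C(18,7)·C(12,0) = 565488 + 222768 + 31824 = 820080.
Probability = 820080/2035800 = 2278/5655.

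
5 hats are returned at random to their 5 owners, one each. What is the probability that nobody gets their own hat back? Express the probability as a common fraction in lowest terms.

There are 5! = 120 assignments.
By inclusion-exclusion, assignments with no fixed points: C(5,0)·5! − C(5,1)·4! + C(5,2)·3! − C(5,3)·2! + C(5,4)·1! − C(5,5)·0! = 44.
Probability = 44/120 = 11/30.

11/30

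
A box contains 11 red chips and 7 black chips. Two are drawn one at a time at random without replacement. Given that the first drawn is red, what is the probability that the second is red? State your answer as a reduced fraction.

After removing one red, 17 remain: 10 red and 7 black.
So the probability the next is red is 10/17.

10/17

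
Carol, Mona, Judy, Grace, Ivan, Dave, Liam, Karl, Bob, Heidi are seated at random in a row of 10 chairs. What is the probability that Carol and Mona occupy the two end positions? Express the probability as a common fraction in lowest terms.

There are 10! = 3628800 arrangements.
Place Carol and Mona at the ends in 2 ways, arrange the remaining 8 in 8! = 40320 ways: 2·40320 = 80640.
Probability = 80640/3628800 = 1/45.

1/45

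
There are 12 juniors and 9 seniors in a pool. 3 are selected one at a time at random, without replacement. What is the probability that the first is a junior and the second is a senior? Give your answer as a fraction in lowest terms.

Multiply the conditional probabilities at each draw: 12/21 · 9/20 = 108/420 = 9/35.

9/35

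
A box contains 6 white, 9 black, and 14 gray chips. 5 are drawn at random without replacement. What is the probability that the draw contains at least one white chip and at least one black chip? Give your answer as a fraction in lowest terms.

There are C(29,5) = 118755 possible draws.
By inclusion-exclusion on the complements, draws missing all white or all black: C(23,5) + C(20,5) − C(14,5) = 33649 + 15504 − 2002 = 47151.
So draws with at least one of each: 118755 − 47151 = 71604, probability 71604/118755 = 612/1015.

612/1015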